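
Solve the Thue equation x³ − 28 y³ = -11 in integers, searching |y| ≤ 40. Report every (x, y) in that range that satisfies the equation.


The equation is x³ - 28y³ = -11. For fixed y, x³ = 28·y³ − 11, so a solution requires the RHS to be a perfect cube.
Strategy: iterate y from -40 to 40, compute RHS = 28·y³ − 11, and check whether it is a (positive or negative) perfect cube.
Check small values of y:
  y = 0: RHS = -11 is not a perfect cube.
  y = 1: RHS = 17 is not a perfect cube.
  y = -1: RHS = -39 is not a perfect cube.
  y = 2: RHS = 213 is not a perfect cube.
  y = -2: RHS = -235 is not a perfect cube.
  y = 3: RHS = 745 is not a perfect cube.
  y = -3: RHS = -767 is not a perfect cube.
Continuing the search up to |y| = 40 finds no solutions either.
No (x, y) in the scanned range satisfies the equation.

No integer solutions with |y| ≤ 40.


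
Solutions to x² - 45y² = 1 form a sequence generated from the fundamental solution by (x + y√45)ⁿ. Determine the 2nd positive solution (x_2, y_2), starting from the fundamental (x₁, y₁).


Step 1: Find the fundamental solution (x₁, y₁) of x² - 45y² = 1.
  Expand √45 as a continued fraction. a₀ = ⌊√45⌋ = 6; iterate m_{k+1} = d_k·a_k − m_k, d_{k+1} = (45 − m_{k+1}²)/d_k, a_{k+1} = ⌊(a₀ + m_{k+1})/d_{k+1}⌋ (starting m₀ = 0, d₀ = 1), with convergents p_k = a_k·p_{k-1} + p_{k-2}, q_k = a_k·q_{k-1} + q_{k-2} (p₋₁ = 1, q₋₁ = 0):
  k = 0: a₀ = 6; p₀/q₀ = 6/1; p₀² − 45·q₀² = 36 − 45 = -9.
  k = 1: m = 6, d = 9, a = ⌊(6 + 6)/9⌋ = 1; p/q = (1·6 + 1)/(1·1 + 0) = 7/1; p² − 45·q² = 49 − 45 = 4.
  k = 2: m = 3, d = 4, a = ⌊(6 + 3)/4⌋ = 2; p/q = (2·7 + 6)/(2·1 + 1) = 20/3; p² − 45·q² = 400 − 405 = -5.
  k = 3: m = 5, d = 5, a = ⌊(6 + 5)/5⌋ = 2; p/q = (2·20 + 7)/(2·3 + 1) = 47/7; p² − 45·q² = 2209 − 2205 = 4.
  k = 4: m = 5, d = 4, a = ⌊(6 + 5)/4⌋ = 2; p/q = (2·47 + 20)/(2·7 + 3) = 114/17; p² − 45·q² = 12996 − 13005 = -9.
  k = 5: m = 3, d = 9, a = ⌊(6 + 3)/9⌋ = 1; p/q = (1·114 + 47)/(1·17 + 7) = 161/24; p² − 45·q² = 25921 − 25920 = 1.
  The first convergent with p² − 45·q² = 1 gives the fundamental solution (x₁, y₁) = (161, 24).
Step 2: Apply the recurrence (x_{n+1}, y_{n+1}) = (x₁x_n + 45y₁y_n, x₁y_n + y₁x_n) repeatedly.
  From (x_1, y_1) = (161, 24): x_2 = 161·161 + 45·24·24 = 51841; y_2 = 161·24 + 24·161 = 7728.
Step 3: Verify x_2² - 45·y_2² = 2687489281 - 2687489280 = 1 (should be 1). ✓

(x_1, y_1) = (161, 24); (x_2, y_2) = (51841, 7728).


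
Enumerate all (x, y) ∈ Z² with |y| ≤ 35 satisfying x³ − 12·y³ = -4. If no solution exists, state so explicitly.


The equation is x³ - 12y³ = -4. For fixed y, x³ = 12·y³ − 4, so a solution requires the RHS to be a perfect cube.
Strategy: iterate y from -35 to 35, compute RHS = 12·y³ − 4, and check whether it is a (positive or negative) perfect cube.
Check small values of y:
  y = 0: RHS = -4 is not a perfect cube.
  y = 1: RHS = 8 = (2)³ ⇒ x = 2 works.
  y = -1: RHS = -16 is not a perfect cube.
  y = 2: RHS = 92 is not a perfect cube.
  y = -2: RHS = -100 is not a perfect cube.
  y = 3: RHS = 320 is not a perfect cube.
  y = -3: RHS = -328 is not a perfect cube.
Continuing the search up to |y| = 35 finds no further solutions beyond those listed.
Collected solutions: (2, 1).

Solutions (with |y| ≤ 35): (2, 1).


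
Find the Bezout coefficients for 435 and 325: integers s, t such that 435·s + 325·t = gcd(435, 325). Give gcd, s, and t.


Euclidean algorithm on (435, 325) — divide until remainder is 0:
  435 = 1 · 325 + 110
  325 = 2 · 110 + 105
  110 = 1 · 105 + 5
  105 = 21 · 5 + 0
gcd(435, 325) = 5.
Track Bezout coefficients alongside the remainders: start with r₀ = 435 = a·1 + b·0 (s = 1, t = 0) and r₁ = 325 = a·0 + b·1 (s = 0, t = 1); each new remainder r_{k+1} = r_{k-1} − q_k·r_k inherits s_{k+1} = s_{k-1} − q_k·s_k, t_{k+1} = t_{k-1} − q_k·t_k, so r_k = a·s_k + b·t_k at every step:
  q = 1: r = 110, s = 1 − 1·0 = 1, t = 0 − 1·1 = -1  (check: 435·1 + 325·(-1) = 110)
  q = 2: r = 105, s = 0 − 2·1 = -2, t = 1 − 2·(-1) = 3  (check: 435·(-2) + 325·3 = 105)
  q = 1: r = 5, s = 1 − 1·(-2) = 3, t = -1 − 1·3 = -4  (check: 435·3 + 325·(-4) = 5)
The row with r = 5 (the gcd) gives the Bezout coefficients s = 3, t = -4.
Result: 435 · (3) + 325 · (-4) = 5.

gcd(435, 325) = 5; s = 3, t = -4 (check: 435·3 + 325·(-4) = 5).


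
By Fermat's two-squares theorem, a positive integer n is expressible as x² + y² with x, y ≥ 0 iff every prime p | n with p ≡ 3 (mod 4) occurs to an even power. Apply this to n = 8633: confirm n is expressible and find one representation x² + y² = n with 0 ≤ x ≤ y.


Step 1: Factor n = 8633 = 89 · 97.
Step 2: Check the mod-4 condition on each prime factor: 89 ≡ 1 (mod 4), exponent 1; 97 ≡ 1 (mod 4), exponent 1.
All primes ≡ 3 (mod 4) appear to even exponent (or don't appear), so by the two-squares theorem n IS expressible as a sum of two squares.
Step 3: Build a representation. Here n = 89 · 97 is a product of primes ≡ 1 (mod 4). Each prime p ≡ 1 (mod 4) is itself a sum of two squares; find a² by testing p − a² for a perfect square:
  89: 89 − 1² = 88, 89 − 2² = 85, 89 − 3² = 80, 89 − 4² = 73, 89 − 5² = 64 = 8² ⇒ 89 = 5² + 8².
  97: 97 − 1² = 96, 97 − 2² = 93, 97 − 3² = 88, 97 − 4² = 81 = 9² ⇒ 97 = 4² + 9².
  Combine using the Brahmagupta–Fibonacci identity (a² + b²)(c² + d²) = (ac − bd)² + (ad + bc)² = (ac + bd)² + (ad − bc)²:
  89 · 97 = 8633: from (5² + 8²)(4² + 9²), take (5·4 − 8·9, 5·9 + 8·4) = (20 − 72, 45 + 32) = (-52, 77); dropping signs (only squares matter) gives (52, 77); check 52² + 77² = 2704 + 5929 = 8633 ✓.
Step 4: Order so x ≤ y and verify: 52² + 77² = 2704 + 5929 = 8633 = n. ✓

n = 8633 = 52² + 77² (one valid representation with x ≤ y).


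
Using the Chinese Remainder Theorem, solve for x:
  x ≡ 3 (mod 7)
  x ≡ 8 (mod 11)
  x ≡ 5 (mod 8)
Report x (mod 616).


Moduli 7, 11, 8 are pairwise coprime; by CRT there is a unique solution modulo M = 7 · 11 · 8 = 616.
Solve pairwise, accumulating the modulus:
  Start with x ≡ 3 (mod 7).
  Combine with x ≡ 8 (mod 11): since gcd(7, 11) = 1, we get a unique residue mod 77.
    Write x = 3 + 7·t and substitute into x ≡ 8 (mod 11): 7·t ≡ 8 − 3 = 5 (mod 11).
    The inverse of 7 mod 11 is 8 (since 7·8 = 56 = 5·11 + 1), so t ≡ 8·5 = 40 ≡ 7 (mod 11).
    Then x = 3 + 7·7 = 52, valid modulo lcm(7, 11) = 77: x ≡ 52 (mod 77).
  Combine with x ≡ 5 (mod 8): since gcd(77, 8) = 1, we get a unique residue mod 616.
    Write x = 52 + 77·t and substitute into x ≡ 5 (mod 8): 77·t ≡ 5 − 52 = -47 (mod 8).
    Reduce coefficients mod 8: 5·t ≡ 1 (mod 8).
    The inverse of 5 mod 8 is 5 (since 5·5 = 25 = 3·8 + 1), so t ≡ 5·1 = 5 ≡ 5 (mod 8).
    Then x = 52 + 77·5 = 437, valid modulo lcm(77, 8) = 616: x ≡ 437 (mod 616).
Verify: 437 mod 7 = 3 ✓, 437 mod 11 = 8 ✓, 437 mod 8 = 5 ✓.

x ≡ 437 (mod 616).


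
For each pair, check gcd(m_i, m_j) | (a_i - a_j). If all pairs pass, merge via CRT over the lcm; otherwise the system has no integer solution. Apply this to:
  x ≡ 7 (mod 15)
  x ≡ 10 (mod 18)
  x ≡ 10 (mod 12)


Moduli 15, 18, 12 are not pairwise coprime, so CRT works modulo lcm(m_i) when all pairwise compatibility conditions hold.
Pairwise compatibility: gcd(m_i, m_j) must divide a_i - a_j for every pair.
Merge one congruence at a time:
  Start: x ≡ 7 (mod 15).
  Combine with x ≡ 10 (mod 18): gcd(15, 18) = 3; 10 - 7 = 3, which IS divisible by 3, so compatible.
    Write x = 7 + 15·t and substitute into x ≡ 10 (mod 18): 15·t ≡ 10 − 7 = 3 (mod 18).
    Divide the congruence (and modulus) by g = 3: 5·t ≡ 1 (mod 6).
    The inverse of 5 mod 6 is 5 (since 5·5 = 25 = 4·6 + 1), so t ≡ 5·1 = 5 ≡ 5 (mod 6).
    Then x = 7 + 15·5 = 82, valid modulo lcm(15, 18) = 90: x ≡ 82 (mod 90).
  Combine with x ≡ 10 (mod 12): gcd(90, 12) = 6; 10 - 82 = -72, which IS divisible by 6, so compatible.
    Write x = 82 + 90·t and substitute into x ≡ 10 (mod 12): 90·t ≡ 10 − 82 = -72 (mod 12).
    Divide the congruence (and modulus) by g = 6: 15·t ≡ -12 (mod 2).
    Reduce coefficients mod 2: 1·t ≡ 0 (mod 2).
    So t ≡ 0 (mod 2).
    Then x = 82 + 90·0 = 82, valid modulo lcm(90, 12) = 180: x ≡ 82 (mod 180).
Verify: 82 mod 15 = 7, 82 mod 18 = 10, 82 mod 12 = 10.

x ≡ 82 (mod 180).


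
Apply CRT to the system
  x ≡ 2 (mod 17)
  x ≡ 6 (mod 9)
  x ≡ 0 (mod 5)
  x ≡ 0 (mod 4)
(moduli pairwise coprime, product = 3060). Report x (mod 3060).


Product of moduli M = 17 · 9 · 5 · 4 = 3060.
Merge one congruence at a time:
  Start: x ≡ 2 (mod 17).
  Combine with x ≡ 6 (mod 9); new modulus lcm = 153.
    Write x = 2 + 17·t and substitute into x ≡ 6 (mod 9): 17·t ≡ 6 − 2 = 4 (mod 9).
    Reduce coefficients mod 9: 8·t ≡ 4 (mod 9).
    The inverse of 8 mod 9 is 8 (since 8·8 = 64 = 7·9 + 1), so t ≡ 8·4 = 32 ≡ 5 (mod 9).
    Then x = 2 + 17·5 = 87, valid modulo lcm(17, 9) = 153: x ≡ 87 (mod 153).
  Combine with x ≡ 0 (mod 5); new modulus lcm = 765.
    Write x = 87 + 153·t and substitute into x ≡ 0 (mod 5): 153·t ≡ 0 − 87 = -87 (mod 5).
    Reduce coefficients mod 5: 3·t ≡ 3 (mod 5).
    The inverse of 3 mod 5 is 2 (since 3·2 = 6 = 1·5 + 1), so t ≡ 2·3 = 6 ≡ 1 (mod 5).
    Then x = 87 + 153·1 = 240, valid modulo lcm(153, 5) = 765: x ≡ 240 (mod 765).
  Combine with x ≡ 0 (mod 4); new modulus lcm = 3060.
    Write x = 240 + 765·t and substitute into x ≡ 0 (mod 4): 765·t ≡ 0 − 240 = -240 (mod 4).
    Reduce coefficients mod 4: 1·t ≡ 0 (mod 4).
    So t ≡ 0 (mod 4).
    Then x = 240 + 765·0 = 240, valid modulo lcm(765, 4) = 3060: x ≡ 240 (mod 3060).
Verify against each original: 240 mod 17 = 2, 240 mod 9 = 6, 240 mod 5 = 0, 240 mod 4 = 0.

x ≡ 240 (mod 3060).


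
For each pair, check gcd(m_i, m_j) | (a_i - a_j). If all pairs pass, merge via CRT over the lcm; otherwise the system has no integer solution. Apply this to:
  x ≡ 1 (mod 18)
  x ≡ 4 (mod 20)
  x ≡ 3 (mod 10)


Moduli 18, 20, 10 are not pairwise coprime, so CRT works modulo lcm(m_i) when all pairwise compatibility conditions hold.
Pairwise compatibility: gcd(m_i, m_j) must divide a_i - a_j for every pair.
Merge one congruence at a time:
  Start: x ≡ 1 (mod 18).
  Combine with x ≡ 4 (mod 20): gcd(18, 20) = 2, and 4 - 1 = 3 is NOT divisible by 2.
    ⇒ system is inconsistent (no integer solution).

No solution (the system is inconsistent).


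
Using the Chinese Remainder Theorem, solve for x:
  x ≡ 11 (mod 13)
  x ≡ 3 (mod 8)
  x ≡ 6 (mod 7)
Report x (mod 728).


Moduli 13, 8, 7 are pairwise coprime; by CRT there is a unique solution modulo M = 13 · 8 · 7 = 728.
Solve pairwise, accumulating the modulus:
  Start with x ≡ 11 (mod 13).
  Combine with x ≡ 3 (mod 8): since gcd(13, 8) = 1, we get a unique residue mod 104.
    Write x = 11 + 13·t and substitute into x ≡ 3 (mod 8): 13·t ≡ 3 − 11 = -8 (mod 8).
    Reduce coefficients mod 8: 5·t ≡ 0 (mod 8).
    The inverse of 5 mod 8 is 5 (since 5·5 = 25 = 3·8 + 1), so t ≡ 5·0 = 0 ≡ 0 (mod 8).
    Then x = 11 + 13·0 = 11, valid modulo lcm(13, 8) = 104: x ≡ 11 (mod 104).
  Combine with x ≡ 6 (mod 7): since gcd(104, 7) = 1, we get a unique residue mod 728.
    Write x = 11 + 104·t and substitute into x ≡ 6 (mod 7): 104·t ≡ 6 − 11 = -5 (mod 7).
    Reduce coefficients mod 7: 6·t ≡ 2 (mod 7).
    The inverse of 6 mod 7 is 6 (since 6·6 = 36 = 5·7 + 1), so t ≡ 6·2 = 12 ≡ 5 (mod 7).
    Then x = 11 + 104·5 = 531, valid modulo lcm(104, 7) = 728: x ≡ 531 (mod 728).
Verify: 531 mod 13 = 11 ✓, 531 mod 8 = 3 ✓, 531 mod 7 = 6 ✓.

x ≡ 531 (mod 728).


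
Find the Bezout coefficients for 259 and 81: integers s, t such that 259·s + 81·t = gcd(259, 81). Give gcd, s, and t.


Euclidean algorithm on (259, 81) — divide until remainder is 0:
  259 = 3 · 81 + 16
  81 = 5 · 16 + 1
  16 = 16 · 1 + 0
gcd(259, 81) = 1.
Track Bezout coefficients alongside the remainders: start with r₀ = 259 = a·1 + b·0 (s = 1, t = 0) and r₁ = 81 = a·0 + b·1 (s = 0, t = 1); each new remainder r_{k+1} = r_{k-1} − q_k·r_k inherits s_{k+1} = s_{k-1} − q_k·s_k, t_{k+1} = t_{k-1} − q_k·t_k, so r_k = a·s_k + b·t_k at every step:
  q = 3: r = 16, s = 1 − 3·0 = 1, t = 0 − 3·1 = -3  (check: 259·1 + 81·(-3) = 16)
  q = 5: r = 1, s = 0 − 5·1 = -5, t = 1 − 5·(-3) = 16  (check: 259·(-5) + 81·16 = 1)
The row with r = 1 (the gcd) gives the Bezout coefficients s = -5, t = 16.
Result: 259 · (-5) + 81 · (16) = 1.

gcd(259, 81) = 1; s = -5, t = 16 (check: 259·(-5) + 81·16 = 1).


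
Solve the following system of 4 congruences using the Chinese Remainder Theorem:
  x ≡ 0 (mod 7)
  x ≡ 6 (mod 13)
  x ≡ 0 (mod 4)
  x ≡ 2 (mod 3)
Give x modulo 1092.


Product of moduli M = 7 · 13 · 4 · 3 = 1092.
Merge one congruence at a time:
  Start: x ≡ 0 (mod 7).
  Combine with x ≡ 6 (mod 13); new modulus lcm = 91.
    Write x = 0 + 7·t and substitute into x ≡ 6 (mod 13): 7·t ≡ 6 − 0 = 6 (mod 13).
    The inverse of 7 mod 13 is 2 (since 7·2 = 14 = 1·13 + 1), so t ≡ 2·6 = 12 ≡ 12 (mod 13).
    Then x = 0 + 7·12 = 84, valid modulo lcm(7, 13) = 91: x ≡ 84 (mod 91).
  Combine with x ≡ 0 (mod 4); new modulus lcm = 364.
    Write x = 84 + 91·t and substitute into x ≡ 0 (mod 4): 91·t ≡ 0 − 84 = -84 (mod 4).
    Reduce coefficients mod 4: 3·t ≡ 0 (mod 4).
    The inverse of 3 mod 4 is 3 (since 3·3 = 9 = 2·4 + 1), so t ≡ 3·0 = 0 ≡ 0 (mod 4).
    Then x = 84 + 91·0 = 84, valid modulo lcm(91, 4) = 364: x ≡ 84 (mod 364).
  Combine with x ≡ 2 (mod 3); new modulus lcm = 1092.
    Write x = 84 + 364·t and substitute into x ≡ 2 (mod 3): 364·t ≡ 2 − 84 = -82 (mod 3).
    Reduce coefficients mod 3: 1·t ≡ 2 (mod 3).
    So t ≡ 2 (mod 3).
    Then x = 84 + 364·2 = 812, valid modulo lcm(364, 3) = 1092: x ≡ 812 (mod 1092).
Verify against each original: 812 mod 7 = 0, 812 mod 13 = 6, 812 mod 4 = 0, 812 mod 3 = 2.

x ≡ 812 (mod 1092).


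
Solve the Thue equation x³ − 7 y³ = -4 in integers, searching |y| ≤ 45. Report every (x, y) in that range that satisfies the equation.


The equation is x³ - 7y³ = -4. For fixed y, x³ = 7·y³ − 4, so a solution requires the RHS to be a perfect cube.
Strategy: iterate y from -45 to 45, compute RHS = 7·y³ − 4, and check whether it is a (positive or negative) perfect cube.
Check small values of y:
  y = 0: RHS = -4 is not a perfect cube.
  y = 1: RHS = 3 is not a perfect cube.
  y = -1: RHS = -11 is not a perfect cube.
  y = 2: RHS = 52 is not a perfect cube.
  y = -2: RHS = -60 is not a perfect cube.
  y = 3: RHS = 185 is not a perfect cube.
  y = -3: RHS = -193 is not a perfect cube.
Continuing the search up to |y| = 45 finds no solutions either.
No (x, y) in the scanned range satisfies the equation.

No integer solutions with |y| ≤ 45.


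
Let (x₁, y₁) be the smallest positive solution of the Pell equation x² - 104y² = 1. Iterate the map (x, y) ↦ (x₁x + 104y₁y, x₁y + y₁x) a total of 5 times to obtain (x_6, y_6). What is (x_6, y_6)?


Step 1: Find the fundamental solution (x₁, y₁) of x² - 104y² = 1.
  Expand √104 as a continued fraction. a₀ = ⌊√104⌋ = 10; iterate m_{k+1} = d_k·a_k − m_k, d_{k+1} = (104 − m_{k+1}²)/d_k, a_{k+1} = ⌊(a₀ + m_{k+1})/d_{k+1}⌋ (starting m₀ = 0, d₀ = 1), with convergents p_k = a_k·p_{k-1} + p_{k-2}, q_k = a_k·q_{k-1} + q_{k-2} (p₋₁ = 1, q₋₁ = 0):
  k = 0: a₀ = 10; p₀/q₀ = 10/1; p₀² − 104·q₀² = 100 − 104 = -4.
  k = 1: m = 10, d = 4, a = ⌊(10 + 10)/4⌋ = 5; p/q = (5·10 + 1)/(5·1 + 0) = 51/5; p² − 104·q² = 2601 − 2600 = 1.
  The first convergent with p² − 104·q² = 1 gives the fundamental solution (x₁, y₁) = (51, 5).
Step 2: Apply the recurrence (x_{n+1}, y_{n+1}) = (x₁x_n + 104y₁y_n, x₁y_n + y₁x_n) repeatedly.
  From (x_1, y_1) = (51, 5): x_2 = 51·51 + 104·5·5 = 5201; y_2 = 51·5 + 5·51 = 510.
  From (x_2, y_2) = (5201, 510): x_3 = 51·5201 + 104·5·510 = 530451; y_3 = 51·510 + 5·5201 = 52015.
  From (x_3, y_3) = (530451, 52015): x_4 = 51·530451 + 104·5·52015 = 54100801; y_4 = 51·52015 + 5·530451 = 5305020.
  From (x_4, y_4) = (54100801, 5305020): x_5 = 51·54100801 + 104·5·5305020 = 5517751251; y_5 = 51·5305020 + 5·54100801 = 541060025.
  From (x_5, y_5) = (5517751251, 541060025): x_6 = 51·5517751251 + 104·5·541060025 = 562756526801; y_6 = 51·541060025 + 5·5517751251 = 55182817530.
Step 3: Verify x_6² - 104·y_6² = 316694908457124631293601 - 316694908457124631293600 = 1 (should be 1). ✓

(x_1, y_1) = (51, 5); (x_6, y_6) = (562756526801, 55182817530).


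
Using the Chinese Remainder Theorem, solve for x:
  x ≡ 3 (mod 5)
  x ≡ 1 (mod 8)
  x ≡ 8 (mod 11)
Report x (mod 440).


Moduli 5, 8, 11 are pairwise coprime; by CRT there is a unique solution modulo M = 5 · 8 · 11 = 440.
Solve pairwise, accumulating the modulus:
  Start with x ≡ 3 (mod 5).
  Combine with x ≡ 1 (mod 8): since gcd(5, 8) = 1, we get a unique residue mod 40.
    Write x = 3 + 5·t and substitute into x ≡ 1 (mod 8): 5·t ≡ 1 − 3 = -2 (mod 8).
    Reduce coefficients mod 8: 5·t ≡ 6 (mod 8).
    The inverse of 5 mod 8 is 5 (since 5·5 = 25 = 3·8 + 1), so t ≡ 5·6 = 30 ≡ 6 (mod 8).
    Then x = 3 + 5·6 = 33, valid modulo lcm(5, 8) = 40: x ≡ 33 (mod 40).
  Combine with x ≡ 8 (mod 11): since gcd(40, 11) = 1, we get a unique residue mod 440.
    Write x = 33 + 40·t and substitute into x ≡ 8 (mod 11): 40·t ≡ 8 − 33 = -25 (mod 11).
    Reduce coefficients mod 11: 7·t ≡ 8 (mod 11).
    The inverse of 7 mod 11 is 8 (since 7·8 = 56 = 5·11 + 1), so t ≡ 8·8 = 64 ≡ 9 (mod 11).
    Then x = 33 + 40·9 = 393, valid modulo lcm(40, 11) = 440: x ≡ 393 (mod 440).
Verify: 393 mod 5 = 3 ✓, 393 mod 8 = 1 ✓, 393 mod 11 = 8 ✓.

x ≡ 393 (mod 440).


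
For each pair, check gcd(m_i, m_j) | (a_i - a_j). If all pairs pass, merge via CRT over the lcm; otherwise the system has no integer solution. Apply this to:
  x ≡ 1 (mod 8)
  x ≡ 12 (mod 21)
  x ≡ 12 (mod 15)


Moduli 8, 21, 15 are not pairwise coprime, so CRT works modulo lcm(m_i) when all pairwise compatibility conditions hold.
Pairwise compatibility: gcd(m_i, m_j) must divide a_i - a_j for every pair.
Merge one congruence at a time:
  Start: x ≡ 1 (mod 8).
  Combine with x ≡ 12 (mod 21): gcd(8, 21) = 1; 12 - 1 = 11, which IS divisible by 1, so compatible.
    Write x = 1 + 8·t and substitute into x ≡ 12 (mod 21): 8·t ≡ 12 − 1 = 11 (mod 21).
    The inverse of 8 mod 21 is 8 (since 8·8 = 64 = 3·21 + 1), so t ≡ 8·11 = 88 ≡ 4 (mod 21).
    Then x = 1 + 8·4 = 33, valid modulo lcm(8, 21) = 168: x ≡ 33 (mod 168).
  Combine with x ≡ 12 (mod 15): gcd(168, 15) = 3; 12 - 33 = -21, which IS divisible by 3, so compatible.
    Write x = 33 + 168·t and substitute into x ≡ 12 (mod 15): 168·t ≡ 12 − 33 = -21 (mod 15).
    Divide the congruence (and modulus) by g = 3: 56·t ≡ -7 (mod 5).
    Reduce coefficients mod 5: 1·t ≡ 3 (mod 5).
    So t ≡ 3 (mod 5).
    Then x = 33 + 168·3 = 537, valid modulo lcm(168, 15) = 840: x ≡ 537 (mod 840).
Verify: 537 mod 8 = 1, 537 mod 21 = 12, 537 mod 15 = 12.

x ≡ 537 (mod 840).


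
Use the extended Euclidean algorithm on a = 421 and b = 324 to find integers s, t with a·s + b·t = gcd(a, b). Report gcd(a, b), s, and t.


Euclidean algorithm on (421, 324) — divide until remainder is 0:
  421 = 1 · 324 + 97
  324 = 3 · 97 + 33
  97 = 2 · 33 + 31
  33 = 1 · 31 + 2
  31 = 15 · 2 + 1
  2 = 2 · 1 + 0
gcd(421, 324) = 1.
Track Bezout coefficients alongside the remainders: start with r₀ = 421 = a·1 + b·0 (s = 1, t = 0) and r₁ = 324 = a·0 + b·1 (s = 0, t = 1); each new remainder r_{k+1} = r_{k-1} − q_k·r_k inherits s_{k+1} = s_{k-1} − q_k·s_k, t_{k+1} = t_{k-1} − q_k·t_k, so r_k = a·s_k + b·t_k at every step:
  q = 1: r = 97, s = 1 − 1·0 = 1, t = 0 − 1·1 = -1  (check: 421·1 + 324·(-1) = 97)
  q = 3: r = 33, s = 0 − 3·1 = -3, t = 1 − 3·(-1) = 4  (check: 421·(-3) + 324·4 = 33)
  q = 2: r = 31, s = 1 − 2·(-3) = 7, t = -1 − 2·4 = -9  (check: 421·7 + 324·(-9) = 31)
  q = 1: r = 2, s = -3 − 1·7 = -10, t = 4 − 1·(-9) = 13  (check: 421·(-10) + 324·13 = 2)
  q = 15: r = 1, s = 7 − 15·(-10) = 157, t = -9 − 15·13 = -204  (check: 421·157 + 324·(-204) = 1)
The row with r = 1 (the gcd) gives the Bezout coefficients s = 157, t = -204.
Result: 421 · (157) + 324 · (-204) = 1.

gcd(421, 324) = 1; s = 157, t = -204 (check: 421·157 + 324·(-204) = 1).


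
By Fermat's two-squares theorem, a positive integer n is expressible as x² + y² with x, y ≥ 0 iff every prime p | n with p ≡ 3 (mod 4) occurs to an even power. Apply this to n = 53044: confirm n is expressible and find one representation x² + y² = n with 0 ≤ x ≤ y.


Step 1: Factor n = 53044 = 2^2 · 89 · 149.
Step 2: Check the mod-4 condition on each prime factor: 2 = 2 (special); 89 ≡ 1 (mod 4), exponent 1; 149 ≡ 1 (mod 4), exponent 1.
All primes ≡ 3 (mod 4) appear to even exponent (or don't appear), so by the two-squares theorem n IS expressible as a sum of two squares.
Step 3: Build a representation. Group n = k² · m with k = 2 and m = 89 · 149 = 13261 (a product of primes ≡ 1 (mod 4)); a representation of m scales to one of n via (k·x)² + (k·y)² = k²(x² + y²). Each prime p ≡ 1 (mod 4) is itself a sum of two squares; find a² by testing p − a² for a perfect square:
  89: 89 − 1² = 88, 89 − 2² = 85, 89 − 3² = 80, 89 − 4² = 73, 89 − 5² = 64 = 8² ⇒ 89 = 5² + 8².
  149: 149 − 1² = 148, 149 − 2² = 145, 149 − 3² = 140, 149 − 4² = 133, 149 − 5² = 124, 149 − 6² = 113, 149 − 7² = 100 = 10² ⇒ 149 = 7² + 10².
  Combine using the Brahmagupta–Fibonacci identity (a² + b²)(c² + d²) = (ac − bd)² + (ad + bc)² = (ac + bd)² + (ad − bc)²:
  89 · 149 = 13261: from (5² + 8²)(7² + 10²), take (5·7 − 8·10, 5·10 + 8·7) = (35 − 80, 50 + 56) = (-45, 106); dropping signs (only squares matter) gives (45, 106); check 45² + 106² = 2025 + 11236 = 13261 ✓.
  Scale by k = 2: (2·45, 2·106) = (90, 212).
Step 4: Order so x ≤ y and verify: 90² + 212² = 8100 + 44944 = 53044 = n. ✓

n = 53044 = 90² + 212² (one valid representation with x ≤ y).


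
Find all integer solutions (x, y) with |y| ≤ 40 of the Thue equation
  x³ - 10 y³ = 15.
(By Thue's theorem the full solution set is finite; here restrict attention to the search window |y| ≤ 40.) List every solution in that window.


The equation is x³ - 10y³ = 15. For fixed y, x³ = 10·y³ + 15, so a solution requires the RHS to be a perfect cube.
Strategy: iterate y from -40 to 40, compute RHS = 10·y³ + 15, and check whether it is a (positive or negative) perfect cube.
Check small values of y:
  y = 0: RHS = 15 is not a perfect cube.
  y = 1: RHS = 25 is not a perfect cube.
  y = -1: RHS = 5 is not a perfect cube.
  y = 2: RHS = 95 is not a perfect cube.
  y = -2: RHS = -65 is not a perfect cube.
  y = 3: RHS = 285 is not a perfect cube.
  y = -3: RHS = -255 is not a perfect cube.
Continuing the search up to |y| = 40 finds no solutions either.
No (x, y) in the scanned range satisfies the equation.

No integer solutions with |y| ≤ 40.


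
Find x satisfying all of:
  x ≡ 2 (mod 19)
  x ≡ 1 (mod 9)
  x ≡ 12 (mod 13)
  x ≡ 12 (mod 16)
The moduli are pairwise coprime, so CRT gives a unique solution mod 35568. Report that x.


Product of moduli M = 19 · 9 · 13 · 16 = 35568.
Merge one congruence at a time:
  Start: x ≡ 2 (mod 19).
  Combine with x ≡ 1 (mod 9); new modulus lcm = 171.
    Write x = 2 + 19·t and substitute into x ≡ 1 (mod 9): 19·t ≡ 1 − 2 = -1 (mod 9).
    Reduce coefficients mod 9: 1·t ≡ 8 (mod 9).
    So t ≡ 8 (mod 9).
    Then x = 2 + 19·8 = 154, valid modulo lcm(19, 9) = 171: x ≡ 154 (mod 171).
  Combine with x ≡ 12 (mod 13); new modulus lcm = 2223.
    Write x = 154 + 171·t and substitute into x ≡ 12 (mod 13): 171·t ≡ 12 − 154 = -142 (mod 13).
    Reduce coefficients mod 13: 2·t ≡ 1 (mod 13).
    The inverse of 2 mod 13 is 7 (since 2·7 = 14 = 1·13 + 1), so t ≡ 7·1 = 7 ≡ 7 (mod 13).
    Then x = 154 + 171·7 = 1351, valid modulo lcm(171, 13) = 2223: x ≡ 1351 (mod 2223).
  Combine with x ≡ 12 (mod 16); new modulus lcm = 35568.
    Write x = 1351 + 2223·t and substitute into x ≡ 12 (mod 16): 2223·t ≡ 12 − 1351 = -1339 (mod 16).
    Reduce coefficients mod 16: 15·t ≡ 5 (mod 16).
    The inverse of 15 mod 16 is 15 (since 15·15 = 225 = 14·16 + 1), so t ≡ 15·5 = 75 ≡ 11 (mod 16).
    Then x = 1351 + 2223·11 = 25804, valid modulo lcm(2223, 16) = 35568: x ≡ 25804 (mod 35568).
Verify against each original: 25804 mod 19 = 2, 25804 mod 9 = 1, 25804 mod 13 = 12, 25804 mod 16 = 12.

x ≡ 25804 (mod 35568).


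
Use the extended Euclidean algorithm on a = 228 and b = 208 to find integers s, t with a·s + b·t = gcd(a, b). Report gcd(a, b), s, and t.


Euclidean algorithm on (228, 208) — divide until remainder is 0:
  228 = 1 · 208 + 20
  208 = 10 · 20 + 8
  20 = 2 · 8 + 4
  8 = 2 · 4 + 0
gcd(228, 208) = 4.
Track Bezout coefficients alongside the remainders: start with r₀ = 228 = a·1 + b·0 (s = 1, t = 0) and r₁ = 208 = a·0 + b·1 (s = 0, t = 1); each new remainder r_{k+1} = r_{k-1} − q_k·r_k inherits s_{k+1} = s_{k-1} − q_k·s_k, t_{k+1} = t_{k-1} − q_k·t_k, so r_k = a·s_k + b·t_k at every step:
  q = 1: r = 20, s = 1 − 1·0 = 1, t = 0 − 1·1 = -1  (check: 228·1 + 208·(-1) = 20)
  q = 10: r = 8, s = 0 − 10·1 = -10, t = 1 − 10·(-1) = 11  (check: 228·(-10) + 208·11 = 8)
  q = 2: r = 4, s = 1 − 2·(-10) = 21, t = -1 − 2·11 = -23  (check: 228·21 + 208·(-23) = 4)
The row with r = 4 (the gcd) gives the Bezout coefficients s = 21, t = -23.
Result: 228 · (21) + 208 · (-23) = 4.

gcd(228, 208) = 4; s = 21, t = -23 (check: 228·21 + 208·(-23) = 4).


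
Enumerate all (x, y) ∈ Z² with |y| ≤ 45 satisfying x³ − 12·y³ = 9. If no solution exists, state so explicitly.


The equation is x³ - 12y³ = 9. For fixed y, x³ = 12·y³ + 9, so a solution requires the RHS to be a perfect cube.
Strategy: iterate y from -45 to 45, compute RHS = 12·y³ + 9, and check whether it is a (positive or negative) perfect cube.
Check small values of y:
  y = 0: RHS = 9 is not a perfect cube.
  y = 1: RHS = 21 is not a perfect cube.
  y = -1: RHS = -3 is not a perfect cube.
  y = 2: RHS = 105 is not a perfect cube.
  y = -2: RHS = -87 is not a perfect cube.
  y = 3: RHS = 333 is not a perfect cube.
  y = -3: RHS = -315 is not a perfect cube.
Continuing the search up to |y| = 45 finds no solutions either.
No (x, y) in the scanned range satisfies the equation.

No integer solutions with |y| ≤ 45.


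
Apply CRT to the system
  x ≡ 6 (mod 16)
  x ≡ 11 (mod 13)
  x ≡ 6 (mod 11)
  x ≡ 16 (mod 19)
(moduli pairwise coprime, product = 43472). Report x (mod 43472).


Product of moduli M = 16 · 13 · 11 · 19 = 43472.
Merge one congruence at a time:
  Start: x ≡ 6 (mod 16).
  Combine with x ≡ 11 (mod 13); new modulus lcm = 208.
    Write x = 6 + 16·t and substitute into x ≡ 11 (mod 13): 16·t ≡ 11 − 6 = 5 (mod 13).
    Reduce coefficients mod 13: 3·t ≡ 5 (mod 13).
    The inverse of 3 mod 13 is 9 (since 3·9 = 27 = 2·13 + 1), so t ≡ 9·5 = 45 ≡ 6 (mod 13).
    Then x = 6 + 16·6 = 102, valid modulo lcm(16, 13) = 208: x ≡ 102 (mod 208).
  Combine with x ≡ 6 (mod 11); new modulus lcm = 2288.
    Write x = 102 + 208·t and substitute into x ≡ 6 (mod 11): 208·t ≡ 6 − 102 = -96 (mod 11).
    Reduce coefficients mod 11: 10·t ≡ 3 (mod 11).
    The inverse of 10 mod 11 is 10 (since 10·10 = 100 = 9·11 + 1), so t ≡ 10·3 = 30 ≡ 8 (mod 11).
    Then x = 102 + 208·8 = 1766, valid modulo lcm(208, 11) = 2288: x ≡ 1766 (mod 2288).
  Combine with x ≡ 16 (mod 19); new modulus lcm = 43472.
    Write x = 1766 + 2288·t and substitute into x ≡ 16 (mod 19): 2288·t ≡ 16 − 1766 = -1750 (mod 19).
    Reduce coefficients mod 19: 8·t ≡ 17 (mod 19).
    The inverse of 8 mod 19 is 12 (since 8·12 = 96 = 5·19 + 1), so t ≡ 12·17 = 204 ≡ 14 (mod 19).
    Then x = 1766 + 2288·14 = 33798, valid modulo lcm(2288, 19) = 43472: x ≡ 33798 (mod 43472).
Verify against each original: 33798 mod 16 = 6, 33798 mod 13 = 11, 33798 mod 11 = 6, 33798 mod 19 = 16.

x ≡ 33798 (mod 43472).


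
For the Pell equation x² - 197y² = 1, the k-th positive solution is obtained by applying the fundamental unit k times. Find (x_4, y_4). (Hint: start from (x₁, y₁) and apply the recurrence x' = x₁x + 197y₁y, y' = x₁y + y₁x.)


Step 1: Find the fundamental solution (x₁, y₁) of x² - 197y² = 1.
  Expand √197 as a continued fraction. a₀ = ⌊√197⌋ = 14; iterate m_{k+1} = d_k·a_k − m_k, d_{k+1} = (197 − m_{k+1}²)/d_k, a_{k+1} = ⌊(a₀ + m_{k+1})/d_{k+1}⌋ (starting m₀ = 0, d₀ = 1), with convergents p_k = a_k·p_{k-1} + p_{k-2}, q_k = a_k·q_{k-1} + q_{k-2} (p₋₁ = 1, q₋₁ = 0):
  k = 0: a₀ = 14; p₀/q₀ = 14/1; p₀² − 197·q₀² = 196 − 197 = -1.
  k = 1: m = 14, d = 1, a = ⌊(14 + 14)/1⌋ = 28; p/q = (28·14 + 1)/(28·1 + 0) = 393/28; p² − 197·q² = 154449 − 154448 = 1.
  The first convergent with p² − 197·q² = 1 gives the fundamental solution (x₁, y₁) = (393, 28).
Step 2: Apply the recurrence (x_{n+1}, y_{n+1}) = (x₁x_n + 197y₁y_n, x₁y_n + y₁x_n) repeatedly.
  From (x_1, y_1) = (393, 28): x_2 = 393·393 + 197·28·28 = 308897; y_2 = 393·28 + 28·393 = 22008.
  From (x_2, y_2) = (308897, 22008): x_3 = 393·308897 + 197·28·22008 = 242792649; y_3 = 393·22008 + 28·308897 = 17298260.
  From (x_3, y_3) = (242792649, 17298260): x_4 = 393·242792649 + 197·28·17298260 = 190834713217; y_4 = 393·17298260 + 28·242792649 = 13596410352.
Step 3: Verify x_4² - 197·y_4² = 36417887768614634489089 - 36417887768614634489088 = 1 (should be 1). ✓

(x_1, y_1) = (393, 28); (x_4, y_4) = (190834713217, 13596410352).


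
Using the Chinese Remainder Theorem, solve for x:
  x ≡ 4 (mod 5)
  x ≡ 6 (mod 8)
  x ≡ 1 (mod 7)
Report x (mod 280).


Moduli 5, 8, 7 are pairwise coprime; by CRT there is a unique solution modulo M = 5 · 8 · 7 = 280.
Solve pairwise, accumulating the modulus:
  Start with x ≡ 4 (mod 5).
  Combine with x ≡ 6 (mod 8): since gcd(5, 8) = 1, we get a unique residue mod 40.
    Write x = 4 + 5·t and substitute into x ≡ 6 (mod 8): 5·t ≡ 6 − 4 = 2 (mod 8).
    The inverse of 5 mod 8 is 5 (since 5·5 = 25 = 3·8 + 1), so t ≡ 5·2 = 10 ≡ 2 (mod 8).
    Then x = 4 + 5·2 = 14, valid modulo lcm(5, 8) = 40: x ≡ 14 (mod 40).
  Combine with x ≡ 1 (mod 7): since gcd(40, 7) = 1, we get a unique residue mod 280.
    Write x = 14 + 40·t and substitute into x ≡ 1 (mod 7): 40·t ≡ 1 − 14 = -13 (mod 7).
    Reduce coefficients mod 7: 5·t ≡ 1 (mod 7).
    The inverse of 5 mod 7 is 3 (since 5·3 = 15 = 2·7 + 1), so t ≡ 3·1 = 3 ≡ 3 (mod 7).
    Then x = 14 + 40·3 = 134, valid modulo lcm(40, 7) = 280: x ≡ 134 (mod 280).
Verify: 134 mod 5 = 4 ✓, 134 mod 8 = 6 ✓, 134 mod 7 = 1 ✓.

x ≡ 134 (mod 280).


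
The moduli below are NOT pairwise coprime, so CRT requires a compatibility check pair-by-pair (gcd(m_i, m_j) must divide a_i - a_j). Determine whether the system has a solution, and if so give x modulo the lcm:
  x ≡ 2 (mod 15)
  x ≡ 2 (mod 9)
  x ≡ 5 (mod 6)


Moduli 15, 9, 6 are not pairwise coprime, so CRT works modulo lcm(m_i) when all pairwise compatibility conditions hold.
Pairwise compatibility: gcd(m_i, m_j) must divide a_i - a_j for every pair.
Merge one congruence at a time:
  Start: x ≡ 2 (mod 15).
  Combine with x ≡ 2 (mod 9): gcd(15, 9) = 3; 2 - 2 = 0, which IS divisible by 3, so compatible.
    Write x = 2 + 15·t and substitute into x ≡ 2 (mod 9): 15·t ≡ 2 − 2 = 0 (mod 9).
    Divide the congruence (and modulus) by g = 3: 5·t ≡ 0 (mod 3).
    Reduce coefficients mod 3: 2·t ≡ 0 (mod 3).
    The inverse of 2 mod 3 is 2 (since 2·2 = 4 = 1·3 + 1), so t ≡ 2·0 = 0 ≡ 0 (mod 3).
    Then x = 2 + 15·0 = 2, valid modulo lcm(15, 9) = 45: x ≡ 2 (mod 45).
  Combine with x ≡ 5 (mod 6): gcd(45, 6) = 3; 5 - 2 = 3, which IS divisible by 3, so compatible.
    Write x = 2 + 45·t and substitute into x ≡ 5 (mod 6): 45·t ≡ 5 − 2 = 3 (mod 6).
    Divide the congruence (and modulus) by g = 3: 15·t ≡ 1 (mod 2).
    Reduce coefficients mod 2: 1·t ≡ 1 (mod 2).
    So t ≡ 1 (mod 2).
    Then x = 2 + 45·1 = 47, valid modulo lcm(45, 6) = 90: x ≡ 47 (mod 90).
Verify: 47 mod 15 = 2, 47 mod 9 = 2, 47 mod 6 = 5.

x ≡ 47 (mod 90).


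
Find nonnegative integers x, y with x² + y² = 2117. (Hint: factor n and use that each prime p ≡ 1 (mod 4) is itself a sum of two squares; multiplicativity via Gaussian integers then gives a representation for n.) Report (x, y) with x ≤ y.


Step 1: Factor n = 2117 = 29 · 73.
Step 2: Check the mod-4 condition on each prime factor: 29 ≡ 1 (mod 4), exponent 1; 73 ≡ 1 (mod 4), exponent 1.
All primes ≡ 3 (mod 4) appear to even exponent (or don't appear), so by the two-squares theorem n IS expressible as a sum of two squares.
Step 3: Build a representation. Here n = 29 · 73 is a product of primes ≡ 1 (mod 4). Each prime p ≡ 1 (mod 4) is itself a sum of two squares; find a² by testing p − a² for a perfect square:
  29: 29 − 1² = 28, 29 − 2² = 25 = 5² ⇒ 29 = 2² + 5².
  73: 73 − 1² = 72, 73 − 2² = 69, 73 − 3² = 64 = 8² ⇒ 73 = 3² + 8².
  Combine using the Brahmagupta–Fibonacci identity (a² + b²)(c² + d²) = (ac − bd)² + (ad + bc)² = (ac + bd)² + (ad − bc)²:
  29 · 73 = 2117: from (2² + 5²)(3² + 8²), take (2·3 − 5·8, 2·8 + 5·3) = (6 − 40, 16 + 15) = (-34, 31); dropping signs (only squares matter) gives (34, 31); check 34² + 31² = 1156 + 961 = 2117 ✓.
Step 4: Order so x ≤ y and verify: 31² + 34² = 961 + 1156 = 2117 = n. ✓

n = 2117 = 31² + 34² (one valid representation with x ≤ y).


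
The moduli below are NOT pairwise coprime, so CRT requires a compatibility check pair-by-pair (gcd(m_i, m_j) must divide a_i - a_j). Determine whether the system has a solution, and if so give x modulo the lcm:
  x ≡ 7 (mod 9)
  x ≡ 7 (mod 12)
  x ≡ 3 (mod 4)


Moduli 9, 12, 4 are not pairwise coprime, so CRT works modulo lcm(m_i) when all pairwise compatibility conditions hold.
Pairwise compatibility: gcd(m_i, m_j) must divide a_i - a_j for every pair.
Merge one congruence at a time:
  Start: x ≡ 7 (mod 9).
  Combine with x ≡ 7 (mod 12): gcd(9, 12) = 3; 7 - 7 = 0, which IS divisible by 3, so compatible.
    Write x = 7 + 9·t and substitute into x ≡ 7 (mod 12): 9·t ≡ 7 − 7 = 0 (mod 12).
    Divide the congruence (and modulus) by g = 3: 3·t ≡ 0 (mod 4).
    The inverse of 3 mod 4 is 3 (since 3·3 = 9 = 2·4 + 1), so t ≡ 3·0 = 0 ≡ 0 (mod 4).
    Then x = 7 + 9·0 = 7, valid modulo lcm(9, 12) = 36: x ≡ 7 (mod 36).
  Combine with x ≡ 3 (mod 4): gcd(36, 4) = 4; 3 - 7 = -4, which IS divisible by 4, so compatible.
    Write x = 7 + 36·t and substitute into x ≡ 3 (mod 4): 36·t ≡ 3 − 7 = -4 (mod 4).
    Divide the congruence (and modulus) by g = 4: 9·t ≡ -1 (mod 1).
    Modulo 1 every t works; take t = 0.
    Then x = 7 + 36·0 = 7, valid modulo lcm(36, 4) = 36: x ≡ 7 (mod 36).
Verify: 7 mod 9 = 7, 7 mod 12 = 7, 7 mod 4 = 3.

x ≡ 7 (mod 36).


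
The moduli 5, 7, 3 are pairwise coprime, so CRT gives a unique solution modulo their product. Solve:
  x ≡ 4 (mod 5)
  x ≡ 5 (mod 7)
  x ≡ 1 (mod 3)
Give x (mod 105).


Moduli 5, 7, 3 are pairwise coprime; by CRT there is a unique solution modulo M = 5 · 7 · 3 = 105.
Solve pairwise, accumulating the modulus:
  Start with x ≡ 4 (mod 5).
  Combine with x ≡ 5 (mod 7): since gcd(5, 7) = 1, we get a unique residue mod 35.
    Write x = 4 + 5·t and substitute into x ≡ 5 (mod 7): 5·t ≡ 5 − 4 = 1 (mod 7).
    The inverse of 5 mod 7 is 3 (since 5·3 = 15 = 2·7 + 1), so t ≡ 3·1 = 3 ≡ 3 (mod 7).
    Then x = 4 + 5·3 = 19, valid modulo lcm(5, 7) = 35: x ≡ 19 (mod 35).
  Combine with x ≡ 1 (mod 3): since gcd(35, 3) = 1, we get a unique residue mod 105.
    Write x = 19 + 35·t and substitute into x ≡ 1 (mod 3): 35·t ≡ 1 − 19 = -18 (mod 3).
    Reduce coefficients mod 3: 2·t ≡ 0 (mod 3).
    The inverse of 2 mod 3 is 2 (since 2·2 = 4 = 1·3 + 1), so t ≡ 2·0 = 0 ≡ 0 (mod 3).
    Then x = 19 + 35·0 = 19, valid modulo lcm(35, 3) = 105: x ≡ 19 (mod 105).
Verify: 19 mod 5 = 4 ✓, 19 mod 7 = 5 ✓, 19 mod 3 = 1 ✓.

x ≡ 19 (mod 105).


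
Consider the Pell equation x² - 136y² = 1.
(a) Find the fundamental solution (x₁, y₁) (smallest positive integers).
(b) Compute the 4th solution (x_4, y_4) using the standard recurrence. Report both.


Step 1: Find the fundamental solution (x₁, y₁) of x² - 136y² = 1.
  Expand √136 as a continued fraction. a₀ = ⌊√136⌋ = 11; iterate m_{k+1} = d_k·a_k − m_k, d_{k+1} = (136 − m_{k+1}²)/d_k, a_{k+1} = ⌊(a₀ + m_{k+1})/d_{k+1}⌋ (starting m₀ = 0, d₀ = 1), with convergents p_k = a_k·p_{k-1} + p_{k-2}, q_k = a_k·q_{k-1} + q_{k-2} (p₋₁ = 1, q₋₁ = 0):
  k = 0: a₀ = 11; p₀/q₀ = 11/1; p₀² − 136·q₀² = 121 − 136 = -15.
  k = 1: m = 11, d = 15, a = ⌊(11 + 11)/15⌋ = 1; p/q = (1·11 + 1)/(1·1 + 0) = 12/1; p² − 136·q² = 144 − 136 = 8.
  k = 2: m = 4, d = 8, a = ⌊(11 + 4)/8⌋ = 1; p/q = (1·12 + 11)/(1·1 + 1) = 23/2; p² − 136·q² = 529 − 544 = -15.
  k = 3: m = 4, d = 15, a = ⌊(11 + 4)/15⌋ = 1; p/q = (1·23 + 12)/(1·2 + 1) = 35/3; p² − 136·q² = 1225 − 1224 = 1.
  The first convergent with p² − 136·q² = 1 gives the fundamental solution (x₁, y₁) = (35, 3).
Step 2: Apply the recurrence (x_{n+1}, y_{n+1}) = (x₁x_n + 136y₁y_n, x₁y_n + y₁x_n) repeatedly.
  From (x_1, y_1) = (35, 3): x_2 = 35·35 + 136·3·3 = 2449; y_2 = 35·3 + 3·35 = 210.
  From (x_2, y_2) = (2449, 210): x_3 = 35·2449 + 136·3·210 = 171395; y_3 = 35·210 + 3·2449 = 14697.
  From (x_3, y_3) = (171395, 14697): x_4 = 35·171395 + 136·3·14697 = 11995201; y_4 = 35·14697 + 3·171395 = 1028580.
Step 3: Verify x_4² - 136·y_4² = 143884847030401 - 143884847030400 = 1 (should be 1). ✓

(x_1, y_1) = (35, 3); (x_4, y_4) = (11995201, 1028580).


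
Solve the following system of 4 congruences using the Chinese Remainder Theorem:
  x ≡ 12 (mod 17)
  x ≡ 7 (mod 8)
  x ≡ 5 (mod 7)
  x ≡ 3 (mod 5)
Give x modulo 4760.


Product of moduli M = 17 · 8 · 7 · 5 = 4760.
Merge one congruence at a time:
  Start: x ≡ 12 (mod 17).
  Combine with x ≡ 7 (mod 8); new modulus lcm = 136.
    Write x = 12 + 17·t and substitute into x ≡ 7 (mod 8): 17·t ≡ 7 − 12 = -5 (mod 8).
    Reduce coefficients mod 8: 1·t ≡ 3 (mod 8).
    So t ≡ 3 (mod 8).
    Then x = 12 + 17·3 = 63, valid modulo lcm(17, 8) = 136: x ≡ 63 (mod 136).
  Combine with x ≡ 5 (mod 7); new modulus lcm = 952.
    Write x = 63 + 136·t and substitute into x ≡ 5 (mod 7): 136·t ≡ 5 − 63 = -58 (mod 7).
    Reduce coefficients mod 7: 3·t ≡ 5 (mod 7).
    The inverse of 3 mod 7 is 5 (since 3·5 = 15 = 2·7 + 1), so t ≡ 5·5 = 25 ≡ 4 (mod 7).
    Then x = 63 + 136·4 = 607, valid modulo lcm(136, 7) = 952: x ≡ 607 (mod 952).
  Combine with x ≡ 3 (mod 5); new modulus lcm = 4760.
    Write x = 607 + 952·t and substitute into x ≡ 3 (mod 5): 952·t ≡ 3 − 607 = -604 (mod 5).
    Reduce coefficients mod 5: 2·t ≡ 1 (mod 5).
    The inverse of 2 mod 5 is 3 (since 2·3 = 6 = 1·5 + 1), so t ≡ 3·1 = 3 ≡ 3 (mod 5).
    Then x = 607 + 952·3 = 3463, valid modulo lcm(952, 5) = 4760: x ≡ 3463 (mod 4760).
Verify against each original: 3463 mod 17 = 12, 3463 mod 8 = 7, 3463 mod 7 = 5, 3463 mod 5 = 3.

x ≡ 3463 (mod 4760).


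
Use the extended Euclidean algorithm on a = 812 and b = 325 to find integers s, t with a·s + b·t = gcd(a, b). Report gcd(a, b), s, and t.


Euclidean algorithm on (812, 325) — divide until remainder is 0:
  812 = 2 · 325 + 162
  325 = 2 · 162 + 1
  162 = 162 · 1 + 0
gcd(812, 325) = 1.
Track Bezout coefficients alongside the remainders: start with r₀ = 812 = a·1 + b·0 (s = 1, t = 0) and r₁ = 325 = a·0 + b·1 (s = 0, t = 1); each new remainder r_{k+1} = r_{k-1} − q_k·r_k inherits s_{k+1} = s_{k-1} − q_k·s_k, t_{k+1} = t_{k-1} − q_k·t_k, so r_k = a·s_k + b·t_k at every step:
  q = 2: r = 162, s = 1 − 2·0 = 1, t = 0 − 2·1 = -2  (check: 812·1 + 325·(-2) = 162)
  q = 2: r = 1, s = 0 − 2·1 = -2, t = 1 − 2·(-2) = 5  (check: 812·(-2) + 325·5 = 1)
The row with r = 1 (the gcd) gives the Bezout coefficients s = -2, t = 5.
Result: 812 · (-2) + 325 · (5) = 1.

gcd(812, 325) = 1; s = -2, t = 5 (check: 812·(-2) + 325·5 = 1).
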